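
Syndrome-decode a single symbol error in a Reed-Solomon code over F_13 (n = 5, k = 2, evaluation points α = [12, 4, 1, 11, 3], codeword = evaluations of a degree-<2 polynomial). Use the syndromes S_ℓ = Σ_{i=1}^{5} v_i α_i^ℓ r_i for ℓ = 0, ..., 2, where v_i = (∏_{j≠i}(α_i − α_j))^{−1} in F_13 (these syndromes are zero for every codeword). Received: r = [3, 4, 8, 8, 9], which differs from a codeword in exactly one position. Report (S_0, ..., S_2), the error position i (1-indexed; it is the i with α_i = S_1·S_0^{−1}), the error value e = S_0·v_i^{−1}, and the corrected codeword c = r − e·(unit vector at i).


S = (8, 8, 8), error at position 3, error magnitude e = 2, c = [3, 4, 6, 8, 9].

Step 1: column multipliers v_i = (∏_{j≠i}(α_i − α_j))^{−1} mod 13.
  i = 1 (α = 12): (12−4)(12−1)(12−11)(12−3) = 8·11·1·9 = 792 ≡ 12, so v_1 = 12^{−1} = 12 (mod 13).
  i = 2 (α = 4): (4−12)(4−1)(4−11)(4−3) = (−8)·3·(−7)·1 = 168 ≡ 12, so v_2 = 12^{−1} = 12 (mod 13).
  i = 3 (α = 1): (1−12)(1−4)(1−11)(1−3) = (−11)·(−3)·(−10)·(−2) = 660 ≡ 10, so v_3 = 10^{−1} = 4 (mod 13).
  i = 4 (α = 11): (11−12)(11−4)(11−1)(11−3) = (−1)·7·10·8 = −560 ≡ 12, so v_4 = 12^{−1} = 12 (mod 13).
  i = 5 (α = 3): (3−12)(3−4)(3−1)(3−11) = (−9)·(−1)·2·(−8) = −144 ≡ 12, so v_5 = 12^{−1} = 12 (mod 13).
  v = [12, 12, 4, 12, 12].
Step 2: syndromes of r = [3, 4, 8, 8, 9] (all sums mod 13).
  S_0 = Σ v_i r_i = 12·3 + 12·4 + 4·8 + 12·8 + 12·9 = 320 ≡ 8.
  S_1 = Σ v_i α_i r_i = 12·12·3 + 12·4·4 + 4·1·8 + 12·11·8 + 12·3·9 = 2036 ≡ 8.
  α_i^2 mod 13 = [1, 3, 1, 4, 9].
  S_2 = Σ v_i α_i^2 r_i = 12·1·3 + 12·3·4 + 4·1·8 + 12·4·8 + 12·9·9 = 1568 ≡ 8.
  S = (8, 8, 8) ≠ 0, so r is not a codeword (an error is present).
Step 3: locate the error. For a single error e at position i, S_ℓ = v_i·e·α_i^ℓ, so α_err = S_1/S_0.
  S_0^{−1} = 8^{−1} = 5 (mod 13), so α_err = 8·5 = 40 ≡ 1 = α_3. Error position i = 3.
  Consistency check: S_2/S_1 = 8·5 = 40 ≡ 1 = α_err ✓ (single-error assumption holds).
Step 4: error magnitude e = S_0/v_3 = S_0·∏_{j≠3}(α_3 − α_j) = 8·10 = 80 ≡ 2 (mod 13).
Step 5: correct position 3: c_3 = r_3 − e = 8 − 2 ≡ 6 (mod 13). Hence c = [3, 4, 6, 8, 9].
  Check: interpolating c through the α_i gives m(x) = 11 + 8·x (degree < 2) with m(α_i) = c_i for every i, so c is indeed a codeword.


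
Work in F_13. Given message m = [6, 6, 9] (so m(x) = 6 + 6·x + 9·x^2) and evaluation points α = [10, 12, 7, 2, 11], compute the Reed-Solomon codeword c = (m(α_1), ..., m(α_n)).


c = [4, 9, 8, 2, 4]

Message polynomial: m(x) = 6 + 6·x + 9·x^2 (mod 13).
For each evaluation point α_i, compute m(α_i) mod 13:
  α_1 = 10: Horner steps 9 → 5 → 4, so m(10) = 4.
  α_2 = 12: Horner steps 9 → 10 → 9, so m(12) = 9.
  α_3 = 7: Horner steps 9 → 4 → 8, so m(7) = 8.
  α_4 = 2: Horner steps 9 → 11 → 2, so m(2) = 2.
  α_5 = 11: Horner steps 9 → 1 → 4, so m(11) = 4.
Codeword c = [4, 9, 8, 2, 4] ∈ F_13^5.


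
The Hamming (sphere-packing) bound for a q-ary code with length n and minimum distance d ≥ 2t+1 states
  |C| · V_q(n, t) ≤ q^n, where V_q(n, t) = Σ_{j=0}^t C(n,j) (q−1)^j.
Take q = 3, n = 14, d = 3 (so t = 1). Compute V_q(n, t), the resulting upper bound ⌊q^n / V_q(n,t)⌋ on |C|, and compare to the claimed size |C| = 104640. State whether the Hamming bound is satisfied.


V_q(n, t) = 29, q^n = 4782969, Hamming bound = 164929, |C| = 104640 ≤ bound (satisfied).

Step 1: Compute V_q(n, t) = Σ_{j=0}^1 C(n, j) (q−1)^j.
  j = 0: C(14,0)·(2)^0 = 1·1 = 1.
  j = 1: C(14,1)·(2)^1 = 14·2 = 28.
  V_q(n, t) = 1 + 28 = 29.
Step 2: q^n = 3^14 = 4782969.
Step 3: Hamming bound ⌊q^n / V_q(n,t)⌋ = ⌊4782969/29⌋ = 164929.
Step 4: Compare |C| = 104640 to 164929: satisfied.
The claimed |C| lies below the Hamming bound.


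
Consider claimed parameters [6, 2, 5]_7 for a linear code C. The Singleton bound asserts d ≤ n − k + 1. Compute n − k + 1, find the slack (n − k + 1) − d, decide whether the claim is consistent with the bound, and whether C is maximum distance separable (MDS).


Singleton RHS = n − k + 1 = 5, slack = 0, bound satisfied, MDS.

Singleton bound: d ≤ n − k + 1.
Here n = 6, k = 2, so n − k + 1 = 5.
Given d = 5, check d ≤ 5: YES.
Slack = (n − k + 1) − d = 0.
The code is MDS (slack = 0).
Description: the claimed parameters are [6, 2, 5]_7; such a code would be MDS (meets Singleton bound).


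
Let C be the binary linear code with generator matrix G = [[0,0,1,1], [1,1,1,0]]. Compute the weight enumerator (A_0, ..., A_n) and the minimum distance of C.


Weight distribution: A_0 = 1, A_2 = 1, A_3 = 2. Minimum distance d = 2.

Enumerate all 2^2 = 4 messages m ∈ F_2^2.
For each, compute codeword c = mG in F_2^4, then tally its weight.
  m = 00 → c = 0000, weight = 0.
  m = 10 → c = 0011, weight = 2.
  m = 01 → c = 1110, weight = 3.
  m = 11 → c = 1101, weight = 3.
Tally weights:
  weight 0: 1 codewords.
  weight 2: 1 codewords.
  weight 3: 2 codewords.
Minimum distance d = smallest w > 0 with A_w > 0 = 2.
Sanity: Σ A_w = 4 = 2^2 = 4 ✓.


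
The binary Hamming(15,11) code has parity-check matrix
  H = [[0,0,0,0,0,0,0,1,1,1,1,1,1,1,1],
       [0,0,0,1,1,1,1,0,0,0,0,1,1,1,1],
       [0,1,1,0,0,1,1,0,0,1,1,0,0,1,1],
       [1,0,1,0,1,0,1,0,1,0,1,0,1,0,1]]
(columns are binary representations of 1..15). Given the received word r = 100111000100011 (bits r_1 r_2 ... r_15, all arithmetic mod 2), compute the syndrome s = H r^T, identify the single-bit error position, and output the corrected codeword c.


s = (1, 1, 0, 1)^T, error position = 13, corrected codeword c = 100111000100111

Compute s = H r^T mod 2 one row at a time:
  s_1 = 0 + 0 + 1 + 0 + 0 + 0 + 1 + 1 = 3 ≡ 1 (mod 2).
  s_2 = 1 + 1 + 1 + 0 + 0 + 0 + 1 + 1 = 5 ≡ 1 (mod 2).
  s_3 = 0 + 0 + 1 + 0 + 1 + 0 + 1 + 1 = 4 ≡ 0 (mod 2).
  s_4 = 1 + 0 + 1 + 0 + 0 + 0 + 0 + 1 = 3 ≡ 1 (mod 2).
s = (1, 1, 0, 1)^T — this equals column 13 of H (binary 1101), so error is at position 13.
Correct: flip bit 13 of r = 100111000100011 to get c = 100111000100111.


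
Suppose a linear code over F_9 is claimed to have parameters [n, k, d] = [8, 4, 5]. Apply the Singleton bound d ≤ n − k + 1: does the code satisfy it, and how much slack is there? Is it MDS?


Singleton RHS = n − k + 1 = 5, slack = 0, bound satisfied, MDS.

Singleton bound: d ≤ n − k + 1.
Here n = 8, k = 4, so n − k + 1 = 5.
Given d = 5, check d ≤ 5: YES.
Slack = (n − k + 1) − d = 0.
The code is MDS (slack = 0).
Description: the claimed parameters are [8, 4, 5]_9; such a code would be MDS (meets Singleton bound).


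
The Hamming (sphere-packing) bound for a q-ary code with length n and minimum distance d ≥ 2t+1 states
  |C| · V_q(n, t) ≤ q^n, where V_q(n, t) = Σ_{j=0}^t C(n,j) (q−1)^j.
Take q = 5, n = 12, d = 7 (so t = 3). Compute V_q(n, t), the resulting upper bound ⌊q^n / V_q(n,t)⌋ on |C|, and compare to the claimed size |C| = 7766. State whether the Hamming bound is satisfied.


V_q(n, t) = 15185, q^n = 244140625, Hamming bound = 16077, |C| = 7766 ≤ bound (satisfied).

Step 1: Compute V_q(n, t) = Σ_{j=0}^3 C(n, j) (q−1)^j.
  j = 0: C(12,0)·(4)^0 = 1·1 = 1.
  j = 1: C(12,1)·(4)^1 = 12·4 = 48.
  j = 2: C(12,2)·(4)^2 = 66·16 = 1056.
  j = 3: C(12,3)·(4)^3 = 220·64 = 14080.
  V_q(n, t) = 1 + 48 + 1056 + 14080 = 15185.
Step 2: q^n = 5^12 = 244140625.
Step 3: Hamming bound ⌊q^n / V_q(n,t)⌋ = ⌊244140625/15185⌋ = 16077.
Step 4: Compare |C| = 7766 to 16077: satisfied.
The claimed |C| lies below the Hamming bound.


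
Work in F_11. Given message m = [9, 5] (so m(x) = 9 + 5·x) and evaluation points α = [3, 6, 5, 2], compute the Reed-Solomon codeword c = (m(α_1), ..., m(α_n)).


c = [2, 6, 1, 8]

Message polynomial: m(x) = 9 + 5·x (mod 11).
For each evaluation point α_i, compute m(α_i) mod 11:
  α_1 = 3: Horner steps 5 → 2, so m(3) = 2.
  α_2 = 6: Horner steps 5 → 6, so m(6) = 6.
  α_3 = 5: Horner steps 5 → 1, so m(5) = 1.
  α_4 = 2: Horner steps 5 → 8, so m(2) = 8.
Codeword c = [2, 6, 1, 8] ∈ F_11^4.


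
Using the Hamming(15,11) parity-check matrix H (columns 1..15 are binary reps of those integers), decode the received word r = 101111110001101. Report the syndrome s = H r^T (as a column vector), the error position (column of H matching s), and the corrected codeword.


s = (0, 1, 0, 0)^T, error position = 4, corrected codeword c = 101011110001101

Compute s = H r^T mod 2 one row at a time:
  s_1 = 1 + 0 + 0 + 0 + 1 + 1 + 0 + 1 = 4 ≡ 0 (mod 2).
  s_2 = 1 + 1 + 1 + 1 + 1 + 1 + 0 + 1 = 7 ≡ 1 (mod 2).
  s_3 = 0 + 1 + 1 + 1 + 0 + 0 + 0 + 1 = 4 ≡ 0 (mod 2).
  s_4 = 1 + 1 + 1 + 1 + 0 + 0 + 1 + 1 = 6 ≡ 0 (mod 2).
s = (0, 1, 0, 0)^T — this equals column 4 of H (binary 0100), so error is at position 4.
Correct: flip bit 4 of r = 101111110001101 to get c = 101011110001101.


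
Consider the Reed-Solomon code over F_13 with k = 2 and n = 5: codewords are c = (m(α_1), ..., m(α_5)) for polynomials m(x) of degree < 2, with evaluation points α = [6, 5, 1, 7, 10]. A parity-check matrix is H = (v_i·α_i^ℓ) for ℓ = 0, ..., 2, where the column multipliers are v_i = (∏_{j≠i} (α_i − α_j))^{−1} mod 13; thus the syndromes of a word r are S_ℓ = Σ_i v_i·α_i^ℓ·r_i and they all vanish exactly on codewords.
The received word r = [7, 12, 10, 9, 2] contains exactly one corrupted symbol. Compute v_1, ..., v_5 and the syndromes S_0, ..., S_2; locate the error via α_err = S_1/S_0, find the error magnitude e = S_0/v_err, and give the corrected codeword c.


S = (6, 4, 7), error at position 2, error magnitude e = 7, c = [7, 5, 10, 9, 2].

Step 1: column multipliers v_i = (∏_{j≠i}(α_i − α_j))^{−1} mod 13.
  i = 1 (α = 6): (6−5)(6−1)(6−7)(6−10) = 1·5·(−1)·(−4) = 20 ≡ 7, so v_1 = 7^{−1} = 2 (mod 13).
  i = 2 (α = 5): (5−6)(5−1)(5−7)(5−10) = (−1)·4·(−2)·(−5) = −40 ≡ 12, so v_2 = 12^{−1} = 12 (mod 13).
  i = 3 (α = 1): (1−6)(1−5)(1−7)(1−10) = (−5)·(−4)·(−6)·(−9) = 1080 ≡ 1, so v_3 = 1^{−1} = 1 (mod 13).
  i = 4 (α = 7): (7−6)(7−5)(7−1)(7−10) = 1·2·6·(−3) = −36 ≡ 3, so v_4 = 3^{−1} = 9 (mod 13).
  i = 5 (α = 10): (10−6)(10−5)(10−1)(10−7) = 4·5·9·3 = 540 ≡ 7, so v_5 = 7^{−1} = 2 (mod 13).
  v = [2, 12, 1, 9, 2].
Step 2: syndromes of r = [7, 12, 10, 9, 2] (all sums mod 13).
  S_0 = Σ v_i r_i = 2·7 + 12·12 + 1·10 + 9·9 + 2·2 = 253 ≡ 6.
  S_1 = Σ v_i α_i r_i = 2·6·7 + 12·5·12 + 1·1·10 + 9·7·9 + 2·10·2 = 1421 ≡ 4.
  α_i^2 mod 13 = [10, 12, 1, 10, 9].
  S_2 = Σ v_i α_i^2 r_i = 2·10·7 + 12·12·12 + 1·1·10 + 9·10·9 + 2·9·2 = 2724 ≡ 7.
  S = (6, 4, 7) ≠ 0, so r is not a codeword (an error is present).
Step 3: locate the error. For a single error e at position i, S_ℓ = v_i·e·α_i^ℓ, so α_err = S_1/S_0.
  S_0^{−1} = 6^{−1} = 11 (mod 13), so α_err = 4·11 = 44 ≡ 5 = α_2. Error position i = 2.
  Consistency check: S_2/S_1 = 7·10 = 70 ≡ 5 = α_err ✓ (single-error assumption holds).
Step 4: error magnitude e = S_0/v_2 = S_0·∏_{j≠2}(α_2 − α_j) = 6·12 = 72 ≡ 7 (mod 13).
Step 5: correct position 2: c_2 = r_2 − e = 12 − 7 ≡ 5 (mod 13). Hence c = [7, 5, 10, 9, 2].
  Check: interpolating c through the α_i gives m(x) = 8 + 2·x (degree < 2) with m(α_i) = c_i for every i, so c is indeed a codeword.


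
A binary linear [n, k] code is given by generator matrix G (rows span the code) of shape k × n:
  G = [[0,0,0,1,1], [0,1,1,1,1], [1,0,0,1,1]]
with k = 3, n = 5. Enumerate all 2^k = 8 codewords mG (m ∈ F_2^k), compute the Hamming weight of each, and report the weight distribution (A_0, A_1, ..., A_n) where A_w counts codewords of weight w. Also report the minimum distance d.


Weight distribution: A_0 = 1, A_1 = 1, A_2 = 2, A_3 = 2, A_4 = 1, A_5 = 1. Minimum distance d = 1.

Enumerate all 2^3 = 8 messages m ∈ F_2^3.
For each, compute codeword c = mG in F_2^5, then tally its weight.
  m = 000 → c = 00000, weight = 0.
  m = 100 → c = 00011, weight = 2.
  m = 010 → c = 01111, weight = 4.
  m = 110 → c = 01100, weight = 2.
  m = 001 → c = 10011, weight = 3.
  m = 101 → c = 10000, weight = 1.
  m = 011 → c = 11100, weight = 3.
  m = 111 → c = 11111, weight = 5.
Tally weights:
  weight 0: 1 codewords.
  weight 1: 1 codewords.
  weight 2: 2 codewords.
  weight 3: 2 codewords.
  weight 4: 1 codewords.
  weight 5: 1 codewords.
Minimum distance d = smallest w > 0 with A_w > 0 = 1.
Sanity: Σ A_w = 8 = 2^3 = 8 ✓.


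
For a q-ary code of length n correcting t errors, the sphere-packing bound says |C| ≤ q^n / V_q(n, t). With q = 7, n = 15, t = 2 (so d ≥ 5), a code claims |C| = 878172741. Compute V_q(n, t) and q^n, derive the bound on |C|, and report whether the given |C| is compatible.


V_q(n, t) = 3871, q^n = 4747561509943, Hamming bound = 1226443169, |C| = 878172741 ≤ bound (satisfied).

Step 1: Compute V_q(n, t) = Σ_{j=0}^2 C(n, j) (q−1)^j.
  j = 0: C(15,0)·(6)^0 = 1·1 = 1.
  j = 1: C(15,1)·(6)^1 = 15·6 = 90.
  j = 2: C(15,2)·(6)^2 = 105·36 = 3780.
  V_q(n, t) = 1 + 90 + 3780 = 3871.
Step 2: q^n = 7^15 = 4747561509943.
Step 3: Hamming bound ⌊q^n / V_q(n,t)⌋ = ⌊4747561509943/3871⌋ = 1226443169.
Step 4: Compare |C| = 878172741 to 1226443169: satisfied.
The claimed |C| lies below the Hamming bound.


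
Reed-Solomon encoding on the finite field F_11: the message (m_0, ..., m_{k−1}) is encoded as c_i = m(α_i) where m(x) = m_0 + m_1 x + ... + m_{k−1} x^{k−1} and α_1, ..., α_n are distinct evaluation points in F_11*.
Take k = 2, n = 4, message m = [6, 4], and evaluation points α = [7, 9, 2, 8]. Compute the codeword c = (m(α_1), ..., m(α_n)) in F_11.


c = [1, 9, 3, 5]

Message polynomial: m(x) = 6 + 4·x (mod 11).
For each evaluation point α_i, compute m(α_i) mod 11:
  α_1 = 7: Horner steps 4 → 1, so m(7) = 1.
  α_2 = 9: Horner steps 4 → 9, so m(9) = 9.
  α_3 = 2: Horner steps 4 → 3, so m(2) = 3.
  α_4 = 8: Horner steps 4 → 5, so m(8) = 5.
Codeword c = [1, 9, 3, 5] ∈ F_11^4.


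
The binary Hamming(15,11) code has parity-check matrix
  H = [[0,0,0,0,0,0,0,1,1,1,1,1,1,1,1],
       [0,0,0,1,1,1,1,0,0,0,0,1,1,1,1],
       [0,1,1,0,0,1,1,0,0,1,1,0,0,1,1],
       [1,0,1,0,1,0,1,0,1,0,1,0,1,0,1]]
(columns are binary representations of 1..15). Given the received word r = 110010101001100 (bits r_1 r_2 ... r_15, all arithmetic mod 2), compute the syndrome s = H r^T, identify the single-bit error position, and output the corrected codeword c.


s = (1, 0, 0, 1)^T, error position = 9, corrected codeword c = 110010100001100

Compute s = H r^T mod 2 one row at a time:
  s_1 = 0 + 1 + 0 + 0 + 1 + 1 + 0 + 0 = 3 ≡ 1 (mod 2).
  s_2 = 0 + 1 + 0 + 1 + 1 + 1 + 0 + 0 = 4 ≡ 0 (mod 2).
  s_3 = 1 + 0 + 0 + 1 + 0 + 0 + 0 + 0 = 2 ≡ 0 (mod 2).
  s_4 = 1 + 0 + 1 + 1 + 1 + 0 + 1 + 0 = 5 ≡ 1 (mod 2).
s = (1, 0, 0, 1)^T — this equals column 9 of H (binary 1001), so error is at position 9.
Correct: flip bit 9 of r = 110010101001100 to get c = 110010100001100.


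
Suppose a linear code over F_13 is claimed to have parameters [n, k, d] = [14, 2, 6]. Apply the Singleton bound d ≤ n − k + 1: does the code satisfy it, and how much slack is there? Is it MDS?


Singleton RHS = n − k + 1 = 13, slack = 7, bound satisfied, not MDS.

Singleton bound: d ≤ n − k + 1.
Here n = 14, k = 2, so n − k + 1 = 13.
Given d = 6, check d ≤ 13: YES.
Slack = (n − k + 1) − d = 7.
The code is NOT MDS (slack = 7 > 0).
Description: the claimed parameters are [14, 2, 6]_13; such a code would be non-MDS.


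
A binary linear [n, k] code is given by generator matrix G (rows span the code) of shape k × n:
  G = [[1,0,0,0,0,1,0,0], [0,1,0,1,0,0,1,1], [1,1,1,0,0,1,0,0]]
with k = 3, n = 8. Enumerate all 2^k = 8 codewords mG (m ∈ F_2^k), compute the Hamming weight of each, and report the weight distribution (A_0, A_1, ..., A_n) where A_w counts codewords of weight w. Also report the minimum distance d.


Weight distribution: A_0 = 1, A_2 = 2, A_4 = 3, A_6 = 2. Minimum distance d = 2.

Enumerate all 2^3 = 8 messages m ∈ F_2^3.
For each, compute codeword c = mG in F_2^8, then tally its weight.
  m = 000 → c = 00000000, weight = 0.
  m = 100 → c = 10000100, weight = 2.
  m = 010 → c = 01010011, weight = 4.
  m = 110 → c = 11010111, weight = 6.
  m = 001 → c = 11100100, weight = 4.
  m = 101 → c = 01100000, weight = 2.
  m = 011 → c = 10110111, weight = 6.
  m = 111 → c = 00110011, weight = 4.
Tally weights:
  weight 0: 1 codewords.
  weight 2: 2 codewords.
  weight 4: 3 codewords.
  weight 6: 2 codewords.
Minimum distance d = smallest w > 0 with A_w > 0 = 2.
Sanity: Σ A_w = 8 = 2^3 = 8 ✓.


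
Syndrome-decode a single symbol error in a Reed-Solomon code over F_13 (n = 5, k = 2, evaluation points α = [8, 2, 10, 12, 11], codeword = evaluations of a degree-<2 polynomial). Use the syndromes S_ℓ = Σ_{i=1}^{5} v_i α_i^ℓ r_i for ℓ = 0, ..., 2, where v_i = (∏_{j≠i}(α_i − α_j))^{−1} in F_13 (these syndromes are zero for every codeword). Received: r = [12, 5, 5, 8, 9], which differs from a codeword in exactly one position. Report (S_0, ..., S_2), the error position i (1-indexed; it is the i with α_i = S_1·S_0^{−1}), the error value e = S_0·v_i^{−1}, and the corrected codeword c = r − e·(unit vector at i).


S = (10, 9, 12), error at position 3, error magnitude e = 8, c = [12, 5, 10, 8, 9].

Step 1: column multipliers v_i = (∏_{j≠i}(α_i − α_j))^{−1} mod 13.
  i = 1 (α = 8): (8−2)(8−10)(8−12)(8−11) = 6·(−2)·(−4)·(−3) = −144 ≡ 12, so v_1 = 12^{−1} = 12 (mod 13).
  i = 2 (α = 2): (2−8)(2−10)(2−12)(2−11) = (−6)·(−8)·(−10)·(−9) = 4320 ≡ 4, so v_2 = 4^{−1} = 10 (mod 13).
  i = 3 (α = 10): (10−8)(10−2)(10−12)(10−11) = 2·8·(−2)·(−1) = 32 ≡ 6, so v_3 = 6^{−1} = 11 (mod 13).
  i = 4 (α = 12): (12−8)(12−2)(12−10)(12−11) = 4·10·2·1 = 80 ≡ 2, so v_4 = 2^{−1} = 7 (mod 13).
  i = 5 (α = 11): (11−8)(11−2)(11−10)(11−12) = 3·9·1·(−1) = −27 ≡ 12, so v_5 = 12^{−1} = 12 (mod 13).
  v = [12, 10, 11, 7, 12].
Step 2: syndromes of r = [12, 5, 5, 8, 9] (all sums mod 13).
  S_0 = Σ v_i r_i = 12·12 + 10·5 + 11·5 + 7·8 + 12·9 = 413 ≡ 10.
  S_1 = Σ v_i α_i r_i = 12·8·12 + 10·2·5 + 11·10·5 + 7·12·8 + 12·11·9 = 3662 ≡ 9.
  α_i^2 mod 13 = [12, 4, 9, 1, 4].
  S_2 = Σ v_i α_i^2 r_i = 12·12·12 + 10·4·5 + 11·9·5 + 7·1·8 + 12·4·9 = 2911 ≡ 12.
  S = (10, 9, 12) ≠ 0, so r is not a codeword (an error is present).
Step 3: locate the error. For a single error e at position i, S_ℓ = v_i·e·α_i^ℓ, so α_err = S_1/S_0.
  S_0^{−1} = 10^{−1} = 4 (mod 13), so α_err = 9·4 = 36 ≡ 10 = α_3. Error position i = 3.
  Consistency check: S_2/S_1 = 12·3 = 36 ≡ 10 = α_err ✓ (single-error assumption holds).
Step 4: error magnitude e = S_0/v_3 = S_0·∏_{j≠3}(α_3 − α_j) = 10·6 = 60 ≡ 8 (mod 13).
Step 5: correct position 3: c_3 = r_3 − e = 5 − 8 ≡ 10 (mod 13). Hence c = [12, 5, 10, 8, 9].
  Check: interpolating c through the α_i gives m(x) = 7 + 12·x (degree < 2) with m(α_i) = c_i for every i, so c is indeed a codeword.


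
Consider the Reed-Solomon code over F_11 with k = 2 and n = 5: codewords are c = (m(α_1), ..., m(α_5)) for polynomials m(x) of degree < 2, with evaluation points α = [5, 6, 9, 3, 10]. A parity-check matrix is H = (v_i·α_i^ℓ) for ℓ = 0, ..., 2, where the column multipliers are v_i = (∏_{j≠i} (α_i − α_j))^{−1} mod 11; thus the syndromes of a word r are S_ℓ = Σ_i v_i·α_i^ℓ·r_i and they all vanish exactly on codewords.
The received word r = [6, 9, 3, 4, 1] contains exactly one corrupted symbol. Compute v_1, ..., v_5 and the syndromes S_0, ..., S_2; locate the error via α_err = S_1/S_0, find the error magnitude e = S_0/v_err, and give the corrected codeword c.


S = (7, 2, 10), error at position 1, error magnitude e = 6, c = [0, 9, 3, 4, 1].

Step 1: column multipliers v_i = (∏_{j≠i}(α_i − α_j))^{−1} mod 11.
  i = 1 (α = 5): (5−6)(5−9)(5−3)(5−10) = (−1)·(−4)·2·(−5) = −40 ≡ 4, so v_1 = 4^{−1} = 3 (mod 11).
  i = 2 (α = 6): (6−5)(6−9)(6−3)(6−10) = 1·(−3)·3·(−4) = 36 ≡ 3, so v_2 = 3^{−1} = 4 (mod 11).
  i = 3 (α = 9): (9−5)(9−6)(9−3)(9−10) = 4·3·6·(−1) = −72 ≡ 5, so v_3 = 5^{−1} = 9 (mod 11).
  i = 4 (α = 3): (3−5)(3−6)(3−9)(3−10) = (−2)·(−3)·(−6)·(−7) = 252 ≡ 10, so v_4 = 10^{−1} = 10 (mod 11).
  i = 5 (α = 10): (10−5)(10−6)(10−9)(10−3) = 5·4·1·7 = 140 ≡ 8, so v_5 = 8^{−1} = 7 (mod 11).
  v = [3, 4, 9, 10, 7].
Step 2: syndromes of r = [6, 9, 3, 4, 1] (all sums mod 11).
  S_0 = Σ v_i r_i = 3·6 + 4·9 + 9·3 + 10·4 + 7·1 = 128 ≡ 7.
  S_1 = Σ v_i α_i r_i = 3·5·6 + 4·6·9 + 9·9·3 + 10·3·4 + 7·10·1 = 739 ≡ 2.
  α_i^2 mod 11 = [3, 3, 4, 9, 1].
  S_2 = Σ v_i α_i^2 r_i = 3·3·6 + 4·3·9 + 9·4·3 + 10·9·4 + 7·1·1 = 637 ≡ 10.
  S = (7, 2, 10) ≠ 0, so r is not a codeword (an error is present).
Step 3: locate the error. For a single error e at position i, S_ℓ = v_i·e·α_i^ℓ, so α_err = S_1/S_0.
  S_0^{−1} = 7^{−1} = 8 (mod 11), so α_err = 2·8 = 16 ≡ 5 = α_1. Error position i = 1.
  Consistency check: S_2/S_1 = 10·6 = 60 ≡ 5 = α_err ✓ (single-error assumption holds).
Step 4: error magnitude e = S_0/v_1 = S_0·∏_{j≠1}(α_1 − α_j) = 7·4 = 28 ≡ 6 (mod 11).
Step 5: correct position 1: c_1 = r_1 − e = 6 − 6 ≡ 0 (mod 11). Hence c = [0, 9, 3, 4, 1].
  Check: interpolating c through the α_i gives m(x) = 10 + 9·x (degree < 2) with m(α_i) = c_i for every i, so c is indeed a codeword.


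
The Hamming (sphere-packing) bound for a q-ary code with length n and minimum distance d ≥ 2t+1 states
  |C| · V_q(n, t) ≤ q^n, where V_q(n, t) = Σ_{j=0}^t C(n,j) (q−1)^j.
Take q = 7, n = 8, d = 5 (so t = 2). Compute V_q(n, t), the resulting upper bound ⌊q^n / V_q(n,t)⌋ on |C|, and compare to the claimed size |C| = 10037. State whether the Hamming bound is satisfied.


V_q(n, t) = 1057, q^n = 5764801, Hamming bound = 5453, |C| = 10037 > bound (violated).

Step 1: Compute V_q(n, t) = Σ_{j=0}^2 C(n, j) (q−1)^j.
  j = 0: C(8,0)·(6)^0 = 1·1 = 1.
  j = 1: C(8,1)·(6)^1 = 8·6 = 48.
  j = 2: C(8,2)·(6)^2 = 28·36 = 1008.
  V_q(n, t) = 1 + 48 + 1008 = 1057.
Step 2: q^n = 7^8 = 5764801.
Step 3: Hamming bound ⌊q^n / V_q(n,t)⌋ = ⌊5764801/1057⌋ = 5453.
Step 4: Compare |C| = 10037 to 5453: violated.
The claimed |C| lies above the Hamming bound, so no 7-ary code of length 8 with d ≥ 5 can have 10037 codewords.


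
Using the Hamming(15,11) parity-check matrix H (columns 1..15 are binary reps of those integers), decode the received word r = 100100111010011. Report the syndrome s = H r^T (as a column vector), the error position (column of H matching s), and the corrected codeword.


s = (1, 0, 0, 1)^T, error position = 9, corrected codeword c = 100100110010011

Compute s = H r^T mod 2 one row at a time:
  s_1 = 1 + 1 + 0 + 1 + 0 + 0 + 1 + 1 = 5 ≡ 1 (mod 2).
  s_2 = 1 + 0 + 0 + 1 + 0 + 0 + 1 + 1 = 4 ≡ 0 (mod 2).
  s_3 = 0 + 0 + 0 + 1 + 0 + 1 + 1 + 1 = 4 ≡ 0 (mod 2).
  s_4 = 1 + 0 + 0 + 1 + 1 + 1 + 0 + 1 = 5 ≡ 1 (mod 2).
s = (1, 0, 0, 1)^T — this equals column 9 of H (binary 1001), so error is at position 9.
Correct: flip bit 9 of r = 100100111010011 to get c = 100100110010011.


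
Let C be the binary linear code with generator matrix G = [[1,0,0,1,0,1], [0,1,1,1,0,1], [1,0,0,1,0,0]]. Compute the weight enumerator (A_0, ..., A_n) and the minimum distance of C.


Weight distribution: A_0 = 1, A_1 = 1, A_2 = 1, A_3 = 3, A_4 = 2. Minimum distance d = 1.

Enumerate all 2^3 = 8 messages m ∈ F_2^3.
For each, compute codeword c = mG in F_2^6, then tally its weight.
  m = 000 → c = 000000, weight = 0.
  m = 100 → c = 100101, weight = 3.
  m = 010 → c = 011101, weight = 4.
  m = 110 → c = 111000, weight = 3.
  m = 001 → c = 100100, weight = 2.
  m = 101 → c = 000001, weight = 1.
  m = 011 → c = 111001, weight = 4.
  m = 111 → c = 011100, weight = 3.
Tally weights:
  weight 0: 1 codewords.
  weight 1: 1 codewords.
  weight 2: 1 codewords.
  weight 3: 3 codewords.
  weight 4: 2 codewords.
Minimum distance d = smallest w > 0 with A_w > 0 = 1.
Sanity: Σ A_w = 8 = 2^3 = 8 ✓.


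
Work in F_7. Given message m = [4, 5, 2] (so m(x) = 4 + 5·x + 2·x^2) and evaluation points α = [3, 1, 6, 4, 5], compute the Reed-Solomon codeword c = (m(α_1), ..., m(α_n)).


c = [2, 4, 1, 0, 2]

Message polynomial: m(x) = 4 + 5·x + 2·x^2 (mod 7).
For each evaluation point α_i, compute m(α_i) mod 7:
  α_1 = 3: Horner steps 2 → 4 → 2, so m(3) = 2.
  α_2 = 1: Horner steps 2 → 0 → 4, so m(1) = 4.
  α_3 = 6: Horner steps 2 → 3 → 1, so m(6) = 1.
  α_4 = 4: Horner steps 2 → 6 → 0, so m(4) = 0.
  α_5 = 5: Horner steps 2 → 1 → 2, so m(5) = 2.
Codeword c = [2, 4, 1, 0, 2] ∈ F_7^5.


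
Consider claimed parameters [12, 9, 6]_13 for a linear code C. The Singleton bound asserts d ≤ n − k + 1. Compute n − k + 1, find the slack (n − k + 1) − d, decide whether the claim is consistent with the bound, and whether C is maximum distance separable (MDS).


Singleton RHS = n − k + 1 = 4, slack = -2, bound violated (no such code; not MDS).

Singleton bound: d ≤ n − k + 1.
Here n = 12, k = 9, so n − k + 1 = 4.
Given d = 6, check d ≤ 4: NO.
Slack = (n − k + 1) − d = -2.
The slack is negative: d = 6 exceeds n − k + 1 = 4 by 2, so the Singleton bound is violated and no linear [12, 9, 6]_13 code can exist. In particular it is not MDS (MDS requires d = n − k + 1 exactly).
Description: the claimed parameters are [12, 9, 6]_13; such a code would be impossible (violates the Singleton bound).


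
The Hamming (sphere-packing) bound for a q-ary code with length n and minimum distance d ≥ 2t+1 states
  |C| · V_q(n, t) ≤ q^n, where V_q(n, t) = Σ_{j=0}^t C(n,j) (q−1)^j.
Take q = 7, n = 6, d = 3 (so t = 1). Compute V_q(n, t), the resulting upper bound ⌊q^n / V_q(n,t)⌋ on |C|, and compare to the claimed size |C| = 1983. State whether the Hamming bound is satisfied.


V_q(n, t) = 37, q^n = 117649, Hamming bound = 3179, |C| = 1983 ≤ bound (satisfied).

Step 1: Compute V_q(n, t) = Σ_{j=0}^1 C(n, j) (q−1)^j.
  j = 0: C(6,0)·(6)^0 = 1·1 = 1.
  j = 1: C(6,1)·(6)^1 = 6·6 = 36.
  V_q(n, t) = 1 + 36 = 37.
Step 2: q^n = 7^6 = 117649.
Step 3: Hamming bound ⌊q^n / V_q(n,t)⌋ = ⌊117649/37⌋ = 3179.
Step 4: Compare |C| = 1983 to 3179: satisfied.
The claimed |C| lies below the Hamming bound.


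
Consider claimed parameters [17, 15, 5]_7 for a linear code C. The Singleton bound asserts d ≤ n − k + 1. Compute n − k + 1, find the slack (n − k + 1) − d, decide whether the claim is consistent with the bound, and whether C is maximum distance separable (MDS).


Singleton RHS = n − k + 1 = 3, slack = -2, bound violated (no such code; not MDS).

Singleton bound: d ≤ n − k + 1.
Here n = 17, k = 15, so n − k + 1 = 3.
Given d = 5, check d ≤ 3: NO.
Slack = (n − k + 1) − d = -2.
The slack is negative: d = 5 exceeds n − k + 1 = 3 by 2, so the Singleton bound is violated and no linear [17, 15, 5]_7 code can exist. In particular it is not MDS (MDS requires d = n − k + 1 exactly).
Description: the claimed parameters are [17, 15, 5]_7; such a code would be impossible (violates the Singleton bound).


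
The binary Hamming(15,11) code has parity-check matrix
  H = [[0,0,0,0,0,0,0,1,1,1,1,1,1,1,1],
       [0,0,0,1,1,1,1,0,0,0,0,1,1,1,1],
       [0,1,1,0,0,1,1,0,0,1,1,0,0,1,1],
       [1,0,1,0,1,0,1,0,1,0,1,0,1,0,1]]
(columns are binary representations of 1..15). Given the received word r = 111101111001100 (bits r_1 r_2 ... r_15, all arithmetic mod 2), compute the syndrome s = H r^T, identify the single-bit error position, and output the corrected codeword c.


s = (0, 1, 0, 1)^T, error position = 5, corrected codeword c = 111111111001100

Compute s = H r^T mod 2 one row at a time:
  s_1 = 1 + 1 + 0 + 0 + 1 + 1 + 0 + 0 = 4 ≡ 0 (mod 2).
  s_2 = 1 + 0 + 1 + 1 + 1 + 1 + 0 + 0 = 5 ≡ 1 (mod 2).
  s_3 = 1 + 1 + 1 + 1 + 0 + 0 + 0 + 0 = 4 ≡ 0 (mod 2).
  s_4 = 1 + 1 + 0 + 1 + 1 + 0 + 1 + 0 = 5 ≡ 1 (mod 2).
s = (0, 1, 0, 1)^T — this equals column 5 of H (binary 0101), so error is at position 5.
Correct: flip bit 5 of r = 111101111001100 to get c = 111111111001100.


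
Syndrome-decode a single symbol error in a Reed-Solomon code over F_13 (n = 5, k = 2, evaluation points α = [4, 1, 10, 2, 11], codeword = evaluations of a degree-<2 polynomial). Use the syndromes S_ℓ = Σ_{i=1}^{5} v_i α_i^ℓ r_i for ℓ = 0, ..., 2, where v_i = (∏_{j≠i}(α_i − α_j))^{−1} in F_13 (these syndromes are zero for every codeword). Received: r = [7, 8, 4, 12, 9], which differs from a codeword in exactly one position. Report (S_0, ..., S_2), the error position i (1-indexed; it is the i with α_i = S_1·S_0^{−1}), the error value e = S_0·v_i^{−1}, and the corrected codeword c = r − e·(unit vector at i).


S = (9, 12, 3), error at position 3, error magnitude e = 12, c = [7, 8, 5, 12, 9].

Step 1: column multipliers v_i = (∏_{j≠i}(α_i − α_j))^{−1} mod 13.
  i = 1 (α = 4): (4−1)(4−10)(4−2)(4−11) = 3·(−6)·2·(−7) = 252 ≡ 5, so v_1 = 5^{−1} = 8 (mod 13).
  i = 2 (α = 1): (1−4)(1−10)(1−2)(1−11) = (−3)·(−9)·(−1)·(−10) = 270 ≡ 10, so v_2 = 10^{−1} = 4 (mod 13).
  i = 3 (α = 10): (10−4)(10−1)(10−2)(10−11) = 6·9·8·(−1) = −432 ≡ 10, so v_3 = 10^{−1} = 4 (mod 13).
  i = 4 (α = 2): (2−4)(2−1)(2−10)(2−11) = (−2)·1·(−8)·(−9) = −144 ≡ 12, so v_4 = 12^{−1} = 12 (mod 13).
  i = 5 (α = 11): (11−4)(11−1)(11−10)(11−2) = 7·10·1·9 = 630 ≡ 6, so v_5 = 6^{−1} = 11 (mod 13).
  v = [8, 4, 4, 12, 11].
Step 2: syndromes of r = [7, 8, 4, 12, 9] (all sums mod 13).
  S_0 = Σ v_i r_i = 8·7 + 4·8 + 4·4 + 12·12 + 11·9 = 347 ≡ 9.
  S_1 = Σ v_i α_i r_i = 8·4·7 + 4·1·8 + 4·10·4 + 12·2·12 + 11·11·9 = 1793 ≡ 12.
  α_i^2 mod 13 = [3, 1, 9, 4, 4].
  S_2 = Σ v_i α_i^2 r_i = 8·3·7 + 4·1·8 + 4·9·4 + 12·4·12 + 11·4·9 = 1316 ≡ 3.
  S = (9, 12, 3) ≠ 0, so r is not a codeword (an error is present).
Step 3: locate the error. For a single error e at position i, S_ℓ = v_i·e·α_i^ℓ, so α_err = S_1/S_0.
  S_0^{−1} = 9^{−1} = 3 (mod 13), so α_err = 12·3 = 36 ≡ 10 = α_3. Error position i = 3.
  Consistency check: S_2/S_1 = 3·12 = 36 ≡ 10 = α_err ✓ (single-error assumption holds).
Step 4: error magnitude e = S_0/v_3 = S_0·∏_{j≠3}(α_3 − α_j) = 9·10 = 90 ≡ 12 (mod 13).
Step 5: correct position 3: c_3 = r_3 − e = 4 − 12 ≡ 5 (mod 13). Hence c = [7, 8, 5, 12, 9].
  Check: interpolating c through the α_i gives m(x) = 4 + 4·x (degree < 2) with m(α_i) = c_i for every i, so c is indeed a codeword.


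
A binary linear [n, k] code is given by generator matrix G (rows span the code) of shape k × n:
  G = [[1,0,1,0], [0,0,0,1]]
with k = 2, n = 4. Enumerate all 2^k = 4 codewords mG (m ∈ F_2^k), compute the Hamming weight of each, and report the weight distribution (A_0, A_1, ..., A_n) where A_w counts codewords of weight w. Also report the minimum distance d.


Weight distribution: A_0 = 1, A_1 = 1, A_2 = 1, A_3 = 1. Minimum distance d = 1.

Enumerate all 2^2 = 4 messages m ∈ F_2^2.
For each, compute codeword c = mG in F_2^4, then tally its weight.
  m = 00 → c = 0000, weight = 0.
  m = 10 → c = 1010, weight = 2.
  m = 01 → c = 0001, weight = 1.
  m = 11 → c = 1011, weight = 3.
Tally weights:
  weight 0: 1 codewords.
  weight 1: 1 codewords.
  weight 2: 1 codewords.
  weight 3: 1 codewords.
Minimum distance d = smallest w > 0 with A_w > 0 = 1.
Sanity: Σ A_w = 4 = 2^2 = 4 ✓.


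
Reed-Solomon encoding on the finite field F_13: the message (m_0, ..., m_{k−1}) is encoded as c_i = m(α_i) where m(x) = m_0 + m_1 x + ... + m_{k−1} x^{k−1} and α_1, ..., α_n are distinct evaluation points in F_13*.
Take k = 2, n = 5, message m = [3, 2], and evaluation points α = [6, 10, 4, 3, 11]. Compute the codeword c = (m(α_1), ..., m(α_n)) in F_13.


c = [2, 10, 11, 9, 12]

Message polynomial: m(x) = 3 + 2·x (mod 13).
For each evaluation point α_i, compute m(α_i) mod 13:
  α_1 = 6: Horner steps 2 → 2, so m(6) = 2.
  α_2 = 10: Horner steps 2 → 10, so m(10) = 10.
  α_3 = 4: Horner steps 2 → 11, so m(4) = 11.
  α_4 = 3: Horner steps 2 → 9, so m(3) = 9.
  α_5 = 11: Horner steps 2 → 12, so m(11) = 12.
Codeword c = [2, 10, 11, 9, 12] ∈ F_13^5.


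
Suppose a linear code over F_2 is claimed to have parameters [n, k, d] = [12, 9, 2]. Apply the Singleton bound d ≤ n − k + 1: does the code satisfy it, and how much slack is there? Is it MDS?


Singleton RHS = n − k + 1 = 4, slack = 2, bound satisfied, not MDS.

Singleton bound: d ≤ n − k + 1.
Here n = 12, k = 9, so n − k + 1 = 4.
Given d = 2, check d ≤ 4: YES.
Slack = (n − k + 1) − d = 2.
The code is NOT MDS (slack = 2 > 0).
Description: the claimed parameters are [12, 9, 2]_2; such a code would be non-MDS.


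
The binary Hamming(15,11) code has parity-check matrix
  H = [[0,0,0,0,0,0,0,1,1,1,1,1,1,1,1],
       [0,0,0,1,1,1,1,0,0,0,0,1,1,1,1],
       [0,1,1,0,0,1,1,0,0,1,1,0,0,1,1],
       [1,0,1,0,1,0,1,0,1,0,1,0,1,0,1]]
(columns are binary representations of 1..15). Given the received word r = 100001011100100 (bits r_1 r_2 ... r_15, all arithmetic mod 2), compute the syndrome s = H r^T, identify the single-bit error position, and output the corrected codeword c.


s = (0, 0, 0, 1)^T, error position = 1, corrected codeword c = 000001011100100

Compute s = H r^T mod 2 one row at a time:
  s_1 = 1 + 1 + 1 + 0 + 0 + 1 + 0 + 0 = 4 ≡ 0 (mod 2).
  s_2 = 0 + 0 + 1 + 0 + 0 + 1 + 0 + 0 = 2 ≡ 0 (mod 2).
  s_3 = 0 + 0 + 1 + 0 + 1 + 0 + 0 + 0 = 2 ≡ 0 (mod 2).
  s_4 = 1 + 0 + 0 + 0 + 1 + 0 + 1 + 0 = 3 ≡ 1 (mod 2).
s = (0, 0, 0, 1)^T — this equals column 1 of H (binary 0001), so error is at position 1.
Correct: flip bit 1 of r = 100001011100100 to get c = 000001011100100.


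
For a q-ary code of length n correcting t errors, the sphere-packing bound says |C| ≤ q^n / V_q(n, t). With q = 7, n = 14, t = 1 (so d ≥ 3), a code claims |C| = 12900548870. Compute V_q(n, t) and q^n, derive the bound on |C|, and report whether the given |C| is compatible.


V_q(n, t) = 85, q^n = 678223072849, Hamming bound = 7979094974, |C| = 12900548870 > bound (violated).

Step 1: Compute V_q(n, t) = Σ_{j=0}^1 C(n, j) (q−1)^j.
  j = 0: C(14,0)·(6)^0 = 1·1 = 1.
  j = 1: C(14,1)·(6)^1 = 14·6 = 84.
  V_q(n, t) = 1 + 84 = 85.
Step 2: q^n = 7^14 = 678223072849.
Step 3: Hamming bound ⌊q^n / V_q(n,t)⌋ = ⌊678223072849/85⌋ = 7979094974.
Step 4: Compare |C| = 12900548870 to 7979094974: violated.
The claimed |C| lies above the Hamming bound, so no 7-ary code of length 14 with d ≥ 3 can have 12900548870 codewords.


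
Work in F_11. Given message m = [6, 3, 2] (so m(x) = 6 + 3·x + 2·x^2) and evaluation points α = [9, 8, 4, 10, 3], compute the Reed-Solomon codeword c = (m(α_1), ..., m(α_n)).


c = [8, 4, 6, 5, 0]

Message polynomial: m(x) = 6 + 3·x + 2·x^2 (mod 11).
For each evaluation point α_i, compute m(α_i) mod 11:
  α_1 = 9: Horner steps 2 → 10 → 8, so m(9) = 8.
  α_2 = 8: Horner steps 2 → 8 → 4, so m(8) = 4.
  α_3 = 4: Horner steps 2 → 0 → 6, so m(4) = 6.
  α_4 = 10: Horner steps 2 → 1 → 5, so m(10) = 5.
  α_5 = 3: Horner steps 2 → 9 → 0, so m(3) = 0.
Codeword c = [8, 4, 6, 5, 0] ∈ F_11^5.


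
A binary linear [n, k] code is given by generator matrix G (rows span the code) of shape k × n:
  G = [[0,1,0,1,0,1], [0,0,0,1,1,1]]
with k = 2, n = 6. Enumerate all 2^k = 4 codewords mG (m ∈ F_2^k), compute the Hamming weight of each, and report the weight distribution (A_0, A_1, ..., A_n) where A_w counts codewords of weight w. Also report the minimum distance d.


Weight distribution: A_0 = 1, A_2 = 1, A_3 = 2. Minimum distance d = 2.

Enumerate all 2^2 = 4 messages m ∈ F_2^2.
For each, compute codeword c = mG in F_2^6, then tally its weight.
  m = 00 → c = 000000, weight = 0.
  m = 10 → c = 010101, weight = 3.
  m = 01 → c = 000111, weight = 3.
  m = 11 → c = 010010, weight = 2.
Tally weights:
  weight 0: 1 codewords.
  weight 2: 1 codewords.
  weight 3: 2 codewords.
Minimum distance d = smallest w > 0 with A_w > 0 = 2.
Sanity: Σ A_w = 4 = 2^2 = 4 ✓.


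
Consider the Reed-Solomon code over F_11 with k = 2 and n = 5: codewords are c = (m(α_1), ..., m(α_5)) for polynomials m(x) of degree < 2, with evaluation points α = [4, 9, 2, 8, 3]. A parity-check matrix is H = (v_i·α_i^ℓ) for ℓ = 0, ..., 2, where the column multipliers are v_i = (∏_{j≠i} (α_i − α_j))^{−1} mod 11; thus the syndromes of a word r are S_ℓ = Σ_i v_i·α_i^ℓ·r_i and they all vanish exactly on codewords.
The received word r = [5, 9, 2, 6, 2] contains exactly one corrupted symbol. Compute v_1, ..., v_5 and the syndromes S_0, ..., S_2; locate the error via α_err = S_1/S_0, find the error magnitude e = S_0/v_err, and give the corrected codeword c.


S = (2, 4, 8), error at position 3, error magnitude e = 3, c = [5, 9, 10, 6, 2].

Step 1: column multipliers v_i = (∏_{j≠i}(α_i − α_j))^{−1} mod 11.
  i = 1 (α = 4): (4−9)(4−2)(4−8)(4−3) = (−5)·2·(−4)·1 = 40 ≡ 7, so v_1 = 7^{−1} = 8 (mod 11).
  i = 2 (α = 9): (9−4)(9−2)(9−8)(9−3) = 5·7·1·6 = 210 ≡ 1, so v_2 = 1^{−1} = 1 (mod 11).
  i = 3 (α = 2): (2−4)(2−9)(2−8)(2−3) = (−2)·(−7)·(−6)·(−1) = 84 ≡ 7, so v_3 = 7^{−1} = 8 (mod 11).
  i = 4 (α = 8): (8−4)(8−9)(8−2)(8−3) = 4·(−1)·6·5 = −120 ≡ 1, so v_4 = 1^{−1} = 1 (mod 11).
  i = 5 (α = 3): (3−4)(3−9)(3−2)(3−8) = (−1)·(−6)·1·(−5) = −30 ≡ 3, so v_5 = 3^{−1} = 4 (mod 11).
  v = [8, 1, 8, 1, 4].
Step 2: syndromes of r = [5, 9, 2, 6, 2] (all sums mod 11).
  S_0 = Σ v_i r_i = 8·5 + 1·9 + 8·2 + 1·6 + 4·2 = 79 ≡ 2.
  S_1 = Σ v_i α_i r_i = 8·4·5 + 1·9·9 + 8·2·2 + 1·8·6 + 4·3·2 = 345 ≡ 4.
  α_i^2 mod 11 = [5, 4, 4, 9, 9].
  S_2 = Σ v_i α_i^2 r_i = 8·5·5 + 1·4·9 + 8·4·2 + 1·9·6 + 4·9·2 = 426 ≡ 8.
  S = (2, 4, 8) ≠ 0, so r is not a codeword (an error is present).
Step 3: locate the error. For a single error e at position i, S_ℓ = v_i·e·α_i^ℓ, so α_err = S_1/S_0.
  S_0^{−1} = 2^{−1} = 6 (mod 11), so α_err = 4·6 = 24 ≡ 2 = α_3. Error position i = 3.
  Consistency check: S_2/S_1 = 8·3 = 24 ≡ 2 = α_err ✓ (single-error assumption holds).
Step 4: error magnitude e = S_0/v_3 = S_0·∏_{j≠3}(α_3 − α_j) = 2·7 = 14 ≡ 3 (mod 11).
Step 5: correct position 3: c_3 = r_3 − e = 2 − 3 ≡ 10 (mod 11). Hence c = [5, 9, 10, 6, 2].
  Check: interpolating c through the α_i gives m(x) = 4 + 3·x (degree < 2) with m(α_i) = c_i for every i, so c is indeed a codeword.


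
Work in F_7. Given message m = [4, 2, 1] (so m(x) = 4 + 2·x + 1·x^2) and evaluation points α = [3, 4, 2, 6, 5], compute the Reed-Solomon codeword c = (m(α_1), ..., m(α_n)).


c = [5, 0, 5, 3, 4]

Message polynomial: m(x) = 4 + 2·x + 1·x^2 (mod 7).
For each evaluation point α_i, compute m(α_i) mod 7:
  α_1 = 3: Horner steps 1 → 5 → 5, so m(3) = 5.
  α_2 = 4: Horner steps 1 → 6 → 0, so m(4) = 0.
  α_3 = 2: Horner steps 1 → 4 → 5, so m(2) = 5.
  α_4 = 6: Horner steps 1 → 1 → 3, so m(6) = 3.
  α_5 = 5: Horner steps 1 → 0 → 4, so m(5) = 4.
Codeword c = [5, 0, 5, 3, 4] ∈ F_7^5.


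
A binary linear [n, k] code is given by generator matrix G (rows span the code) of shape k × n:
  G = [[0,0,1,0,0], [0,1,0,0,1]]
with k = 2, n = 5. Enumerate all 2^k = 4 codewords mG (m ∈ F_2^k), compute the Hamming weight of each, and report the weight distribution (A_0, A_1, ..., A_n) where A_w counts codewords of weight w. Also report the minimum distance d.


Weight distribution: A_0 = 1, A_1 = 1, A_2 = 1, A_3 = 1. Minimum distance d = 1.

Enumerate all 2^2 = 4 messages m ∈ F_2^2.
For each, compute codeword c = mG in F_2^5, then tally its weight.
  m = 00 → c = 00000, weight = 0.
  m = 10 → c = 00100, weight = 1.
  m = 01 → c = 01001, weight = 2.
  m = 11 → c = 01101, weight = 3.
Tally weights:
  weight 0: 1 codewords.
  weight 1: 1 codewords.
  weight 2: 1 codewords.
  weight 3: 1 codewords.
Minimum distance d = smallest w > 0 with A_w > 0 = 1.
Sanity: Σ A_w = 4 = 2^2 = 4 ✓.
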